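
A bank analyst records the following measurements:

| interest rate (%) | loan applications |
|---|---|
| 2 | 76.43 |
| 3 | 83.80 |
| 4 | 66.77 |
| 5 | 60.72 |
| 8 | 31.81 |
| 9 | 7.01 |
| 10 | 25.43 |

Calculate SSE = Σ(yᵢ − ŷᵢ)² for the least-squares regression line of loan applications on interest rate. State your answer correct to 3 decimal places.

517.782

n = 7, Σx = 41, Σy = 351.97, Σxy = 1546.81, Σx² = 299, Σy² = 22716.8373
Sxx = Σx² − (Σx)²/n = 299 − 240.142857 = 58.857143
Sxy = Σxy − (Σx)(Σy)/n = 1546.81 − 2061.538571 = -514.728571
Syy = Σy² − (Σy)²/n = 22716.8373 − 17697.554414 = 5019.282886
b = Sxy/Sxx = -514.728571/58.857143 = -8.745388
SSE = Syy − b·Sxy = 5019.282886 − (-8.745388)·(-514.728571) = 517.781634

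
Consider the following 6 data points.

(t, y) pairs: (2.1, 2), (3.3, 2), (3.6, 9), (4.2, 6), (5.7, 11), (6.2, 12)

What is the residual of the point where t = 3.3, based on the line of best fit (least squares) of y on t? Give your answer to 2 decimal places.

-2.77

n = 6, Σx = 25.1, Σy = 42, Σxy = 205.5, Σx² = 116.83
Sxx = Σx² − (Σx)²/n = 116.83 − 105.001667 = 11.828333
Sxy = Σxy − (Σx)(Σy)/n = 205.5 − 175.7 = 29.8
b = Sxy/Sxx = 29.8/11.828333 = 2.519374
a = ȳ − b·x̄ = 7 − 2.519374·4.183333 = -3.539383
ŷ(3.3) = -3.539383 + 2.519374·3.3 = 4.774553
residual = y − ŷ = 2 − 4.774553 = -2.774553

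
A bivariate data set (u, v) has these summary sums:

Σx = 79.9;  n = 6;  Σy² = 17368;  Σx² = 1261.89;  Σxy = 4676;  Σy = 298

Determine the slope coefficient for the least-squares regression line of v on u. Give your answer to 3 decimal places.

3.576

Sxx = Σx² − (Σx)²/n = 1261.89 − 1064.001667 = 197.888333
Sxy = Σxy − (Σx)(Σy)/n = 4676 − 3968.366667 = 707.633333
b = Sxy/Sxx = 707.633333/197.888333 = 3.575922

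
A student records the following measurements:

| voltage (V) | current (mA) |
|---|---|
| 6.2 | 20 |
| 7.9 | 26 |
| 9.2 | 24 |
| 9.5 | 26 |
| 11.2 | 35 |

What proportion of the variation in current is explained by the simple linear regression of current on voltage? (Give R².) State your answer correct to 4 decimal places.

n = 5, Σx = 44, Σy = 131, Σxy = 1189.2, Σx² = 401.18, Σy² = 3553
Sxx = Σx² − (Σx)²/n = 401.18 − 387.2 = 13.98
Sxy = Σxy − (Σx)(Σy)/n = 1189.2 − 1152.8 = 36.4
Syy = Σy² − (Σy)²/n = 3553 − 3432.2 = 120.8
R² = Sxy²/(Sxx·Syy) = (36.4)²/(13.98·120.8) = 0.784565

0.7846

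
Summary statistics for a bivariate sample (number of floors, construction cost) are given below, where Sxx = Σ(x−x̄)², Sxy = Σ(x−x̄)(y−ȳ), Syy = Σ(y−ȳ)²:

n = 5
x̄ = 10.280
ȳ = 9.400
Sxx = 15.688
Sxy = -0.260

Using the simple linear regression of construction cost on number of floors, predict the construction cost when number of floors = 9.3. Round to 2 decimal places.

b = Sxy/Sxx = -0.26/15.688 = -0.016573
a = ȳ − b·x̄ = 9.4 − (-0.016573)·10.28 = 9.570372
ŷ(9.3) = a + b·9.3 = 9.570372 + (-0.016573)·9.3 = 9.416242

9.42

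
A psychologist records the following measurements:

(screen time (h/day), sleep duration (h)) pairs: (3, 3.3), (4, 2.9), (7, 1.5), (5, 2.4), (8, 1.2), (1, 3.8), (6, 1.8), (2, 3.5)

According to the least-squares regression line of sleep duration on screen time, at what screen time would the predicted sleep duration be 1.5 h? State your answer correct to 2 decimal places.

7.16

n = 8, Σx = 36, Σy = 20.4, Σxy = 75.2, Σx² = 204
Sxx = Σx² − (Σx)²/n = 204 − 162 = 42
Sxy = Σxy − (Σx)(Σy)/n = 75.2 − 91.8 = -16.6
b = Sxy/Sxx = -16.6/42 = -0.395238
a = ȳ − b·x̄ = 2.55 − (-0.395238)·4.5 = 4.328571
Set a + b·x = 1.5: x = (1.5 − 4.328571) / (-0.395238) = 7.156627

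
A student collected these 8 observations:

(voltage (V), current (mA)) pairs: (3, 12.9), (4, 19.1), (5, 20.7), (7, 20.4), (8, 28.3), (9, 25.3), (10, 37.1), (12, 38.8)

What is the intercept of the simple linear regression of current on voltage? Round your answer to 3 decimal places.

5.643

n = 8, Σx = 58, Σy = 202.6, Σxy = 1652.1, Σx² = 488
Sxx = Σx² − (Σx)²/n = 488 − 420.5 = 67.5
Sxy = Σxy − (Σx)(Σy)/n = 1652.1 − 1468.85 = 183.25
b = Sxy/Sxx = 183.25/67.5 = 2.714815
a = ȳ − b·x̄ = 25.325 − 2.714815·7.25 = 5.642593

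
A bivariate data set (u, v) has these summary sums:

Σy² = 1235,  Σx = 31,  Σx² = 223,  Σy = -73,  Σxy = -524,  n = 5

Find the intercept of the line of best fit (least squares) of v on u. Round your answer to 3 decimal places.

Sxx = Σx² − (Σx)²/n = 223 − 192.2 = 30.8
Sxy = Σxy − (Σx)(Σy)/n = -524 − (-452.6) = -71.4
b = Sxy/Sxx = -71.4/30.8 = -2.318182
a = ȳ − b·x̄ = -14.6 − (-2.318182)·6.2 = -0.227273

-0.227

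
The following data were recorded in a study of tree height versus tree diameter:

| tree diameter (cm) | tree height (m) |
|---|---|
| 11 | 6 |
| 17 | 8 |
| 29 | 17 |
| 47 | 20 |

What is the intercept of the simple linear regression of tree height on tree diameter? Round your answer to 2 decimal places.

n = 4, Σx = 104, Σy = 51, Σxy = 1635, Σx² = 3460
Sxx = Σx² − (Σx)²/n = 3460 − 2704 = 756
Sxy = Σxy − (Σx)(Σy)/n = 1635 − 1326 = 309
b = Sxy/Sxx = 309/756 = 0.408730
a = ȳ − b·x̄ = 12.75 − 0.408730·26 = 2.123016

2.12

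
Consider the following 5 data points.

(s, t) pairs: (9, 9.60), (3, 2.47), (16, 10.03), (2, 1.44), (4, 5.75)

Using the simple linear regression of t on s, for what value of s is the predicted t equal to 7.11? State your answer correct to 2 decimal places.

n = 5, Σx = 34, Σy = 29.29, Σxy = 280.17, Σx² = 366
Sxx = Σx² − (Σx)²/n = 366 − 231.2 = 134.8
Sxy = Σxy − (Σx)(Σy)/n = 280.17 − 199.172 = 80.998
b = Sxy/Sxx = 80.998/134.8 = 0.600875
a = ȳ − b·x̄ = 5.858 − 0.600875·6.8 = 1.772047
Set a + b·x = 7.11: x = (7.11 − 1.772047) / 0.600875 = 8.883627

8.88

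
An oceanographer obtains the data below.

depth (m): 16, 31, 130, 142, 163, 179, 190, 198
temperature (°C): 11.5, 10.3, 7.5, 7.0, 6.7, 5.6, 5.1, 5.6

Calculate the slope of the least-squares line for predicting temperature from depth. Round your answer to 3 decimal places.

-0.033

n = 8, Σx = 1049, Σy = 59.3, Σxy = 6644.6, Σx² = 172195
Sxx = Σx² − (Σx)²/n = 172195 − 137550.125 = 34644.875
Sxy = Σxy − (Σx)(Σy)/n = 6644.6 − 7775.7125 = -1131.1125
b = Sxy/Sxx = -1131.1125/34644.875 = -0.032649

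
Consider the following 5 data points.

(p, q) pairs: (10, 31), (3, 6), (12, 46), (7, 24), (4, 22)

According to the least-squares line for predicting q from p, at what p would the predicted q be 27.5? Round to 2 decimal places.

n = 5, Σx = 36, Σy = 129, Σxy = 1136, Σx² = 318
Sxx = Σx² − (Σx)²/n = 318 − 259.2 = 58.8
Sxy = Σxy − (Σx)(Σy)/n = 1136 − 928.8 = 207.2
b = Sxy/Sxx = 207.2/58.8 = 3.523810
a = ȳ − b·x̄ = 25.8 − 3.523810·7.2 = 0.428571
Set a + b·x = 27.5: x = (27.5 − 0.428571) / 3.523810 = 7.682432

7.68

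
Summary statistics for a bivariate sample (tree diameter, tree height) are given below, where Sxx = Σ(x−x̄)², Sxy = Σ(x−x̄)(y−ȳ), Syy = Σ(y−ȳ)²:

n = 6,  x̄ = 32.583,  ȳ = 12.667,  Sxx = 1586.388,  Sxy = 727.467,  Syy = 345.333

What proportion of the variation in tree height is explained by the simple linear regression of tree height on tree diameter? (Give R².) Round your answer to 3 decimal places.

R² = Sxy²/(Sxx·Syy) = (727.467)²/(1586.388·345.333) = 0.966004

0.966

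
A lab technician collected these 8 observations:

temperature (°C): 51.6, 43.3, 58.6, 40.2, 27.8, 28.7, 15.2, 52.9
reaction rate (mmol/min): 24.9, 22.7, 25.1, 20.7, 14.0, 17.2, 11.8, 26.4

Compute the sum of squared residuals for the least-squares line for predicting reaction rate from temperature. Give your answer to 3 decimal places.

12.084

n = 8, Σx = 318.3, Σy = 162.8, Σxy = 7029.51, Σx² = 14213.43, Σy² = 3521.84
Sxx = Σx² − (Σx)²/n = 14213.43 − 12664.36125 = 1549.06875
Sxy = Σxy − (Σx)(Σy)/n = 7029.51 − 6477.405 = 552.105
Syy = Σy² − (Σy)²/n = 3521.84 − 3312.98 = 208.86
b = Sxy/Sxx = 552.105/1549.06875 = 0.356411
SSE = Syy − b·Sxy = 208.86 − 0.356411·552.105 = 12.083756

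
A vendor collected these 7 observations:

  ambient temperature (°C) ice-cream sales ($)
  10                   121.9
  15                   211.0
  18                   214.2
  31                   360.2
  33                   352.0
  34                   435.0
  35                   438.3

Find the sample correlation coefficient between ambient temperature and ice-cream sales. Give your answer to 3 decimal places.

n = 7, Σx = 176, Σy = 2132.6, Σxy = 61152.3, Σx² = 5080, Σy² = 740242.18
Sxx = Σx² − (Σx)²/n = 5080 − 4425.142857 = 654.857143
Sxy = Σxy − (Σx)(Σy)/n = 61152.3 − 53619.657143 = 7532.642857
Syy = Σy² − (Σy)²/n = 740242.18 − 649711.822857 = 90530.357143
r = Sxy/√(Sxx·Syy) = 7532.642857/√(59284451.020408) = 7532.642857/7699.639668 = 0.978311

0.978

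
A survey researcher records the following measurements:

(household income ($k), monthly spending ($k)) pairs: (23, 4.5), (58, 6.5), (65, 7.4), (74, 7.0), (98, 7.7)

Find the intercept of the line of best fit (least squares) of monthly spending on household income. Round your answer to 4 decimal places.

n = 5, Σx = 318, Σy = 33.1, Σxy = 2234.1, Σx² = 23198
Sxx = Σx² − (Σx)²/n = 23198 − 20224.8 = 2973.2
Sxy = Σxy − (Σx)(Σy)/n = 2234.1 − 2105.16 = 128.94
b = Sxy/Sxx = 128.94/2973.2 = 0.043367
a = ȳ − b·x̄ = 6.62 − 0.043367·63.6 = 3.861832

3.8618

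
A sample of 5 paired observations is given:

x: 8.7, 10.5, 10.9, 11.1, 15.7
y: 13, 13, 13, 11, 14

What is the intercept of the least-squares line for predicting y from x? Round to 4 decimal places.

10.7377

n = 5, Σx = 56.9, Σy = 64, Σxy = 733.2, Σx² = 674.45
Sxx = Σx² − (Σx)²/n = 674.45 − 647.522 = 26.928
Sxy = Σxy − (Σx)(Σy)/n = 733.2 − 728.32 = 4.88
b = Sxy/Sxx = 4.88/26.928 = 0.181224
a = ȳ − b·x̄ = 12.8 − 0.181224·11.38 = 10.737671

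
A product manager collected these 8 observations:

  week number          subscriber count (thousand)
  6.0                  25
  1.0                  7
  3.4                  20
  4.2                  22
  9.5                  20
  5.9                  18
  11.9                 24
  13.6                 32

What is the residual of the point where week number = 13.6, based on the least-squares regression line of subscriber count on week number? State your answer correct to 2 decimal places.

n = 8, Σx = 55.5, Σy = 168, Σxy = 1334.4, Σx² = 517.83
Sxx = Σx² − (Σx)²/n = 517.83 − 385.03125 = 132.79875
Sxy = Σxy − (Σx)(Σy)/n = 1334.4 − 1165.5 = 168.9
b = Sxy/Sxx = 168.9/132.79875 = 1.271849
a = ȳ − b·x̄ = 21 − 1.271849·6.9375 = 12.176545
ŷ(13.6) = 12.176545 + 1.271849·13.6 = 29.473696
residual = y − ŷ = 32 − 29.473696 = 2.526304

2.53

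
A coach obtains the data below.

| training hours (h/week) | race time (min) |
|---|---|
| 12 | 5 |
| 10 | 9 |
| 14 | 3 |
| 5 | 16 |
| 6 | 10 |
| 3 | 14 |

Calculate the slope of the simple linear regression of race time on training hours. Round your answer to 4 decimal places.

-1.0821

n = 6, Σx = 50, Σy = 57, Σxy = 374, Σx² = 510
Sxx = Σx² − (Σx)²/n = 510 − 416.666667 = 93.333333
Sxy = Σxy − (Σx)(Σy)/n = 374 − 475 = -101
b = Sxy/Sxx = -101/93.333333 = -1.082143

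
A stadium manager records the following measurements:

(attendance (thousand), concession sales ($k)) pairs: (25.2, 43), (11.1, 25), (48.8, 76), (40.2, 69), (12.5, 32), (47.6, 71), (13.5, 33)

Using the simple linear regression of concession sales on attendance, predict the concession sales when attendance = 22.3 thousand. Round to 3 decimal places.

42.154

n = 7, Σx = 198.9, Σy = 349, Σxy = 12068.8, Σx² = 7359.99
Sxx = Σx² − (Σx)²/n = 7359.99 − 5651.601429 = 1708.388571
Sxy = Σxy − (Σx)(Σy)/n = 12068.8 − 9916.585714 = 2152.214286
b = Sxy/Sxx = 2152.214286/1708.388571 = 1.259792
a = ȳ − b·x̄ = 49.857143 − 1.259792·28.414286 = 14.061053
ŷ(22.3) = a + b·22.3 = 14.061053 + 1.259792·22.3 = 42.154415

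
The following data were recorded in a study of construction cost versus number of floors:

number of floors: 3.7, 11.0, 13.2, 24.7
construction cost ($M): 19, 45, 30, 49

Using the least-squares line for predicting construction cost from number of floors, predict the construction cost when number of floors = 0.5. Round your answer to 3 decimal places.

n = 4, Σx = 52.6, Σy = 143, Σxy = 2171.6, Σx² = 919.02
Sxx = Σx² − (Σx)²/n = 919.02 − 691.69 = 227.33
Sxy = Σxy − (Σx)(Σy)/n = 2171.6 − 1880.45 = 291.15
b = Sxy/Sxx = 291.15/227.33 = 1.280737
a = ȳ − b·x̄ = 35.75 − 1.280737·13.15 = 18.908305
ŷ(0.5) = a + b·0.5 = 18.908305 + 1.280737·0.5 = 19.548674

19.549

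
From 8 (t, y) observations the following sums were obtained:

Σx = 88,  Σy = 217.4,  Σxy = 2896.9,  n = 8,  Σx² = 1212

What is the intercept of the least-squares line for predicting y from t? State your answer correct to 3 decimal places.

4.386

Sxx = Σx² − (Σx)²/n = 1212 − 968 = 244
Sxy = Σxy − (Σx)(Σy)/n = 2896.9 − 2391.4 = 505.5
b = Sxy/Sxx = 505.5/244 = 2.071721
a = ȳ − b·x̄ = 27.175 − 2.071721·11 = 4.386066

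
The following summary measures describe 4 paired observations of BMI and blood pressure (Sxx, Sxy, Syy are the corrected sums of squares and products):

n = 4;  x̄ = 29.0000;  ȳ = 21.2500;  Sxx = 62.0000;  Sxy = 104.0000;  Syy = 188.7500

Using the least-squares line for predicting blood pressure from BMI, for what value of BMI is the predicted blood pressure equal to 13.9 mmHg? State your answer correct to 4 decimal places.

24.6183

b = Sxy/Sxx = 104/62 = 1.677419
a = ȳ − b·x̄ = 21.25 − 1.677419·29 = -27.395161
Set a + b·x = 13.9: x = (13.9 − (-27.395161)) / 1.677419 = 24.618269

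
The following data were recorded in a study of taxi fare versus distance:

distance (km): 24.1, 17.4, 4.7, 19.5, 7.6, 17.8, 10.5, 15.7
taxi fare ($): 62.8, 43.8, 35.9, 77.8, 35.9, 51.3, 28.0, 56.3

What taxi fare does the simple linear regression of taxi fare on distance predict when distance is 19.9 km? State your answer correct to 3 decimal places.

n = 8, Σx = 117.3, Σy = 391.8, Σxy = 6325.32, Σx² = 2017.25
Sxx = Σx² − (Σx)²/n = 2017.25 − 1719.91125 = 297.33875
Sxy = Σxy − (Σx)(Σy)/n = 6325.32 − 5744.7675 = 580.5525
b = Sxy/Sxx = 580.5525/297.33875 = 1.952495
a = ȳ − b·x̄ = 48.975 − 1.952495·14.6625 = 20.346538
ŷ(19.9) = a + b·19.9 = 20.346538 + 1.952495·19.9 = 59.201194

59.201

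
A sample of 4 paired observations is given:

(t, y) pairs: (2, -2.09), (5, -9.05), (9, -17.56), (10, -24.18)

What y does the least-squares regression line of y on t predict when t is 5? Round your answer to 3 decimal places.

n = 4, Σx = 26, Σy = -52.88, Σxy = -449.27, Σx² = 210
Sxx = Σx² − (Σx)²/n = 210 − 169 = 41
Sxy = Σxy − (Σx)(Σy)/n = -449.27 − (-343.72) = -105.55
b = Sxy/Sxx = -105.55/41 = -2.574390
a = ȳ − b·x̄ = -13.22 − (-2.574390)·6.5 = 3.513537
ŷ(5) = a + b·5 = 3.513537 + (-2.574390)·5 = -9.358415

-9.358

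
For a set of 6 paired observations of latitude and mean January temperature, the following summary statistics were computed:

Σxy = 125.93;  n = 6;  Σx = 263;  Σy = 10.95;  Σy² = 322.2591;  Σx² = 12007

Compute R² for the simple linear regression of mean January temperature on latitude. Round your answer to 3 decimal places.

0.866

Sxx = Σx² − (Σx)²/n = 12007 − 11528.166667 = 478.833333
Sxy = Σxy − (Σx)(Σy)/n = 125.93 − 479.975 = -354.045
Syy = Σy² − (Σy)²/n = 322.2591 − 19.98375 = 302.27535
R² = Sxy²/(Sxx·Syy) = (-354.045)²/(478.833333·302.27535) = 0.866024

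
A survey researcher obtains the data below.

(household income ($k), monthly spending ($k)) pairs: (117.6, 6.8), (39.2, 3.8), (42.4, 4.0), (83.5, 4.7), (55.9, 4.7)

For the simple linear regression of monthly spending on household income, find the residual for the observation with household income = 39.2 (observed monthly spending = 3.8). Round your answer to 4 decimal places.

-0.0245

n = 5, Σx = 338.6, Σy = 24, Σxy = 1773.42, Σx² = 27261.22
Sxx = Σx² − (Σx)²/n = 27261.22 − 22929.992 = 4331.228
Sxy = Σxy − (Σx)(Σy)/n = 1773.42 − 1625.28 = 148.14
b = Sxy/Sxx = 148.14/4331.228 = 0.034203
a = ȳ − b·x̄ = 4.8 − 0.034203·67.72 = 2.483788
ŷ(39.2) = 2.483788 + 0.034203·39.2 = 3.824537
residual = y − ŷ = 3.8 − 3.824537 = -0.024537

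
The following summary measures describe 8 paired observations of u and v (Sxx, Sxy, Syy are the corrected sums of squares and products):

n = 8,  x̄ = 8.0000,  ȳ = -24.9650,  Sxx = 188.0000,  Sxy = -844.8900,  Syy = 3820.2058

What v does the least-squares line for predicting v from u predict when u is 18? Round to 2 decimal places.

-69.91

b = Sxy/Sxx = -844.89/188 = -4.494096
a = ȳ − b·x̄ = -24.965 − (-4.494096)·8 = 10.987766
ŷ(18) = a + b·18 = 10.987766 + (-4.494096)·18 = -69.905957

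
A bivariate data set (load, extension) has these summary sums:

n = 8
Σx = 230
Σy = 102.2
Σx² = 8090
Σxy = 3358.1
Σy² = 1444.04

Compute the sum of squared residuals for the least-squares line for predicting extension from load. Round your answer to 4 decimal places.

Sxx = Σx² − (Σx)²/n = 8090 − 6612.5 = 1477.5
Sxy = Σxy − (Σx)(Σy)/n = 3358.1 − 2938.25 = 419.85
Syy = Σy² − (Σy)²/n = 1444.04 − 1305.605 = 138.435
b = Sxy/Sxx = 419.85/1477.5 = 0.284162
SSE = Syy − b·Sxy = 138.435 − 0.284162·419.85 = 19.129401

19.1294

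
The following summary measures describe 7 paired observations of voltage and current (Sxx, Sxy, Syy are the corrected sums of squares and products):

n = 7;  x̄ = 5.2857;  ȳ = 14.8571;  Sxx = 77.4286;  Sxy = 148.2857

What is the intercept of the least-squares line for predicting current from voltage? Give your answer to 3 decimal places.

b = Sxy/Sxx = 148.2857/77.4286 = 1.915128
a = ȳ − b·x̄ = 14.8571 − 1.915128·5.2857 = 4.734307

4.734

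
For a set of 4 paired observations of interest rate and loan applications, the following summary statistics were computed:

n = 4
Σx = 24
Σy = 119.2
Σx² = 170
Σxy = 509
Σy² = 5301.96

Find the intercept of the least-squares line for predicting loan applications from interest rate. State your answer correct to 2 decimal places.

77.38

Sxx = Σx² − (Σx)²/n = 170 − 144 = 26
Sxy = Σxy − (Σx)(Σy)/n = 509 − 715.2 = -206.2
b = Sxy/Sxx = -206.2/26 = -7.930769
a = ȳ − b·x̄ = 29.8 − (-7.930769)·6 = 77.384615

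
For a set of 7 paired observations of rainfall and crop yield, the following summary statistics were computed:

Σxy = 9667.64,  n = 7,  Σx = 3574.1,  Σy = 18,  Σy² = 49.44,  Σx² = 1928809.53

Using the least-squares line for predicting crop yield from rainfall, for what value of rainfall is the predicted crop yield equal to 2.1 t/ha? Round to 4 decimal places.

407.8954

Sxx = Σx² − (Σx)²/n = 1928809.53 − 1824884.401429 = 103925.128571
Sxy = Σxy − (Σx)(Σy)/n = 9667.64 − 9190.542857 = 477.097143
b = Sxy/Sxx = 477.097143/103925.128571 = 0.004591
a = ȳ − b·x̄ = 2.571429 − 0.004591·510.585714 = 0.227443
Set a + b·x = 2.1: x = (2.1 − 0.227443) / 0.004591 = 407.895359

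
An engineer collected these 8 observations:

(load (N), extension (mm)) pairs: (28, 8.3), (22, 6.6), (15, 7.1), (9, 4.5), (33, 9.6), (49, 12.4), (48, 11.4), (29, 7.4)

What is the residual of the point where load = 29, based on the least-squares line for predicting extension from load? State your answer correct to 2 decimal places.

n = 8, Σx = 233, Σy = 67.3, Σxy = 2210.8, Σx² = 8209
Sxx = Σx² − (Σx)²/n = 8209 − 6786.125 = 1422.875
Sxy = Σxy − (Σx)(Σy)/n = 2210.8 − 1960.1125 = 250.6875
b = Sxy/Sxx = 250.6875/1422.875 = 0.176184
a = ȳ − b·x̄ = 8.4125 − 0.176184·29.125 = 3.281147
ŷ(29) = 3.281147 + 0.176184·29 = 8.390477
residual = y − ŷ = 7.4 − 8.390477 = -0.990477

-0.99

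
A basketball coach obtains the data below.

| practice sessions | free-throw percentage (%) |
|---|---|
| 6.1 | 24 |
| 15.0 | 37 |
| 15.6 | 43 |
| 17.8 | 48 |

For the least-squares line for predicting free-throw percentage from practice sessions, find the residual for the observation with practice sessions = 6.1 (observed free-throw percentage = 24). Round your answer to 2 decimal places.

n = 4, Σx = 54.5, Σy = 152, Σxy = 2226.6, Σx² = 822.41
Sxx = Σx² − (Σx)²/n = 822.41 − 742.5625 = 79.8475
Sxy = Σxy − (Σx)(Σy)/n = 2226.6 − 2071 = 155.6
b = Sxy/Sxx = 155.6/79.8475 = 1.948715
a = ȳ − b·x̄ = 38 − 1.948715·13.625 = 11.448762
ŷ(6.1) = 11.448762 + 1.948715·6.1 = 23.335922
residual = y − ŷ = 24 − 23.335922 = 0.664078

0.66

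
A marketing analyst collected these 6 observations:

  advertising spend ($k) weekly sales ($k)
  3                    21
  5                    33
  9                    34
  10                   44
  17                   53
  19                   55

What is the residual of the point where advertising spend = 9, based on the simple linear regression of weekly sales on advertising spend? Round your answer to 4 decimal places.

-3.0516

n = 6, Σx = 63, Σy = 240, Σxy = 2920, Σx² = 865
Sxx = Σx² − (Σx)²/n = 865 − 661.5 = 203.5
Sxy = Σxy − (Σx)(Σy)/n = 2920 − 2520 = 400
b = Sxy/Sxx = 400/203.5 = 1.965602
a = ȳ − b·x̄ = 40 − 1.965602·10.5 = 19.361179
ŷ(9) = 19.361179 + 1.965602·9 = 37.051597
residual = y − ŷ = 34 − 37.051597 = -3.051597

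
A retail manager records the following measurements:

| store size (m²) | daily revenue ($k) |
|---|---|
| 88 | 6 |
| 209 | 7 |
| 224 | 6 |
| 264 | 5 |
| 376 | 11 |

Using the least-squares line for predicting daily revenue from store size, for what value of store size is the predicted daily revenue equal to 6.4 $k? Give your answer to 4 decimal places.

193.2643

n = 5, Σx = 1161, Σy = 35, Σxy = 8791, Σx² = 312673
Sxx = Σx² − (Σx)²/n = 312673 − 269584.2 = 43088.8
Sxy = Σxy − (Σx)(Σy)/n = 8791 − 8127 = 664
b = Sxy/Sxx = 664/43088.8 = 0.015410
a = ȳ − b·x̄ = 7 − 0.015410·232.2 = 3.421789
Set a + b·x = 6.4: x = (6.4 − 3.421789) / 0.015410 = 193.264337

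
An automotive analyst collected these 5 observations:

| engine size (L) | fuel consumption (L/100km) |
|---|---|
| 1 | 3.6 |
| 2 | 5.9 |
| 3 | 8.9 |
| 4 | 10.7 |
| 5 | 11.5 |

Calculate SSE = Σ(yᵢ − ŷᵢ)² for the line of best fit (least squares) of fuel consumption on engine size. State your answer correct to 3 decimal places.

1.612

n = 5, Σx = 15, Σy = 40.6, Σxy = 142.4, Σx² = 55, Σy² = 373.72
Sxx = Σx² − (Σx)²/n = 55 − 45 = 10
Sxy = Σxy − (Σx)(Σy)/n = 142.4 − 121.8 = 20.6
Syy = Σy² − (Σy)²/n = 373.72 − 329.672 = 44.048
b = Sxy/Sxx = 20.6/10 = 2.06
SSE = Syy − b·Sxy = 44.048 − 2.06·20.6 = 1.612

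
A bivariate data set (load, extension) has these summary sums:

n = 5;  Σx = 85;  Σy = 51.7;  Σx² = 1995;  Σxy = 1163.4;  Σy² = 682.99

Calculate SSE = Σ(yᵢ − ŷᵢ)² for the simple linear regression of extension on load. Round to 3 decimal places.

Sxx = Σx² − (Σx)²/n = 1995 − 1445 = 550
Sxy = Σxy − (Σx)(Σy)/n = 1163.4 − 878.9 = 284.5
Syy = Σy² − (Σy)²/n = 682.99 − 534.578 = 148.412
b = Sxy/Sxx = 284.5/550 = 0.517273
SSE = Syy − b·Sxy = 148.412 − 0.517273·284.5 = 1.247909

1.248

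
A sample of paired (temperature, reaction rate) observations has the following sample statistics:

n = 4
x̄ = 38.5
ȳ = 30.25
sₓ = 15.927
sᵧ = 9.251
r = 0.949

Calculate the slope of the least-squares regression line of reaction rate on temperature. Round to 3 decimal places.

0.551

b = r · sᵧ/sₓ = 0.949 · 9.251/15.927 = 0.551215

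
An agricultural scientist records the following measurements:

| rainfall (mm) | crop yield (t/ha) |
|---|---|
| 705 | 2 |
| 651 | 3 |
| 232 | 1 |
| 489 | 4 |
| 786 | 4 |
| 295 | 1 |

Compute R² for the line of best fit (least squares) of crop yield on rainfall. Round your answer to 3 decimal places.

0.492

n = 6, Σx = 3158, Σy = 15, Σxy = 8990, Σx² = 1918592, Σy² = 47
Sxx = Σx² − (Σx)²/n = 1918592 − 1662160.666667 = 256431.333333
Sxy = Σxy − (Σx)(Σy)/n = 8990 − 7895 = 1095
Syy = Σy² − (Σy)²/n = 47 − 37.5 = 9.5
R² = Sxy²/(Sxx·Syy) = (1095)²/(256431.333333·9.5) = 0.492191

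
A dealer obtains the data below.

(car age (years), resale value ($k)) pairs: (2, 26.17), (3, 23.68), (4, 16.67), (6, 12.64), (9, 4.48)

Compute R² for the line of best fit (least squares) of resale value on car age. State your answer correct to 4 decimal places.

0.9683

n = 5, Σx = 24, Σy = 83.64, Σxy = 306.22, Σx² = 146, Σy² = 1703.3402
Sxx = Σx² − (Σx)²/n = 146 − 115.2 = 30.8
Sxy = Σxy − (Σx)(Σy)/n = 306.22 − 401.472 = -95.252
Syy = Σy² − (Σy)²/n = 1703.3402 − 1399.12992 = 304.21028
R² = Sxy²/(Sxx·Syy) = (-95.252)²/(30.8·304.21028) = 0.968330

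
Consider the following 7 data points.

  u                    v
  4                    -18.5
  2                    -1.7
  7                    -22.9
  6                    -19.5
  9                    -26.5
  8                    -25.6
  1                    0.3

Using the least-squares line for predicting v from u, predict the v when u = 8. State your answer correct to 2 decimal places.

n = 7, Σx = 37, Σy = -114.4, Σxy = -797.7, Σx² = 251
Sxx = Σx² − (Σx)²/n = 251 − 195.571429 = 55.428571
Sxy = Σxy − (Σx)(Σy)/n = -797.7 − (-604.685714) = -193.014286
b = Sxy/Sxx = -193.014286/55.428571 = -3.482216
a = ȳ − b·x̄ = -16.342857 − (-3.482216)·5.285714 = 2.063144
ŷ(8) = a + b·8 = 2.063144 + (-3.482216)·8 = -25.794588

-25.79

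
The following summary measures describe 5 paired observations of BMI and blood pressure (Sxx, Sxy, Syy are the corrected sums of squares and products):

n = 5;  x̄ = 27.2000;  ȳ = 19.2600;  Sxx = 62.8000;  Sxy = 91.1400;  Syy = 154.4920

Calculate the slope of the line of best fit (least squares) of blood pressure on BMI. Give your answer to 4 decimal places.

b = Sxy/Sxx = 91.14/62.8 = 1.451274

1.4513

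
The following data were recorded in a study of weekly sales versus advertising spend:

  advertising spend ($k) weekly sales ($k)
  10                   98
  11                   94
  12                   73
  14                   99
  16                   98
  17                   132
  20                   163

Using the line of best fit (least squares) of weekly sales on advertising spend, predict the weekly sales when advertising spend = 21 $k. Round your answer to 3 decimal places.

154.424

n = 7, Σx = 100, Σy = 757, Σxy = 11348, Σx² = 1506
Sxx = Σx² − (Σx)²/n = 1506 − 1428.571429 = 77.428571
Sxy = Σxy − (Σx)(Σy)/n = 11348 − 10814.285714 = 533.714286
b = Sxy/Sxx = 533.714286/77.428571 = 6.892989
a = ȳ − b·x̄ = 108.142857 − 6.892989·14.285714 = 9.671587
ŷ(21) = a + b·21 = 9.671587 + 6.892989·21 = 154.424354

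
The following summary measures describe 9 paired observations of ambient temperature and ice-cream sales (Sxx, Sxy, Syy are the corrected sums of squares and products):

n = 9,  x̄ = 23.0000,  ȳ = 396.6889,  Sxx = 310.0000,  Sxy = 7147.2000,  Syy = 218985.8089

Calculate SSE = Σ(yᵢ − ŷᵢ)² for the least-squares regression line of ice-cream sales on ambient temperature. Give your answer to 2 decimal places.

54203.65

b = Sxy/Sxx = 7147.2/310 = 23.055484
SSE = Syy − b·Sxy = 218985.8089 − 23.055484·7147.2 = 54203.654577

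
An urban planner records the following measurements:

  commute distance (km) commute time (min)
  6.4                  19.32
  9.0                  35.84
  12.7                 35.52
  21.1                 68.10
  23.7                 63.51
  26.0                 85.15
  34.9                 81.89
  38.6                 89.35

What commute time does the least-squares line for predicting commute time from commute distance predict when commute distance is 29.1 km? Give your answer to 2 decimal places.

n = 8, Σx = 172.4, Σy = 478.68, Σxy = 12360.18, Σx² = 4674.12
Sxx = Σx² − (Σx)²/n = 4674.12 − 3715.22 = 958.9
Sxy = Σxy − (Σx)(Σy)/n = 12360.18 − 10315.554 = 2044.626
b = Sxy/Sxx = 2044.626/958.9 = 2.132262
a = ȳ − b·x̄ = 59.835 − 2.132262·21.55 = 13.884755
ŷ(29.1) = a + b·29.1 = 13.884755 + 2.132262·29.1 = 75.933578

75.93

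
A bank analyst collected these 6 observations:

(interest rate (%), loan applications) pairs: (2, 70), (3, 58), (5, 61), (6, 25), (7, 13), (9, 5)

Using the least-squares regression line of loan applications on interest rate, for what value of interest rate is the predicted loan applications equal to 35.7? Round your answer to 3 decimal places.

5.631

n = 6, Σx = 32, Σy = 232, Σxy = 905, Σx² = 204
Sxx = Σx² − (Σx)²/n = 204 − 170.666667 = 33.333333
Sxy = Σxy − (Σx)(Σy)/n = 905 − 1237.333333 = -332.333333
b = Sxy/Sxx = -332.333333/33.333333 = -9.97
a = ȳ − b·x̄ = 38.666667 − (-9.97)·5.333333 = 91.84
Set a + b·x = 35.7: x = (35.7 − 91.84) / (-9.97) = 5.630893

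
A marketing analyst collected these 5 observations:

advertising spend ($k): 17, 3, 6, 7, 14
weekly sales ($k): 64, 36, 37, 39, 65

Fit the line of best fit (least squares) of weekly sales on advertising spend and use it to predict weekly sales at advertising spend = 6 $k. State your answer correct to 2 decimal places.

39.88

n = 5, Σx = 47, Σy = 241, Σxy = 2601, Σx² = 579
Sxx = Σx² − (Σx)²/n = 579 − 441.8 = 137.2
Sxy = Σxy − (Σx)(Σy)/n = 2601 − 2265.4 = 335.6
b = Sxy/Sxx = 335.6/137.2 = 2.446064
a = ȳ − b·x̄ = 48.2 − 2.446064·9.4 = 25.206997
ŷ(6) = a + b·6 = 25.206997 + 2.446064·6 = 39.883382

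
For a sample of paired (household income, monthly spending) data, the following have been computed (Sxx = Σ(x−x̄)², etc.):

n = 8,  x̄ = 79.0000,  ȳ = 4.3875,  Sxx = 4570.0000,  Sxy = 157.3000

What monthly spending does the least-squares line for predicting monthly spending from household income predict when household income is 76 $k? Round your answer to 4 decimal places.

b = Sxy/Sxx = 157.3/4570 = 0.034420
a = ȳ − b·x̄ = 4.3875 − 0.034420·79 = 1.668310
ŷ(76) = a + b·76 = 1.668310 + 0.034420·76 = 4.284240

4.2842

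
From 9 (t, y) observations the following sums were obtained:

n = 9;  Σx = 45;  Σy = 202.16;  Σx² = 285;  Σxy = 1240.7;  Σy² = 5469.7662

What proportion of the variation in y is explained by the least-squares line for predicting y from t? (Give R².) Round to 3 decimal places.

0.948

Sxx = Σx² − (Σx)²/n = 285 − 225 = 60
Sxy = Σxy − (Σx)(Σy)/n = 1240.7 − 1010.8 = 229.9
Syy = Σy² − (Σy)²/n = 5469.7662 − 4540.962844 = 928.803356
R² = Sxy²/(Sxx·Syy) = (229.9)²/(60·928.803356) = 0.948425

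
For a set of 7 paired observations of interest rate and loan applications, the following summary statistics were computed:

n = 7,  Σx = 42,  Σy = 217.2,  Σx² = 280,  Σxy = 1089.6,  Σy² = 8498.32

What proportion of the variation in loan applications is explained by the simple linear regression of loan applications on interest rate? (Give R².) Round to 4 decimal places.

Sxx = Σx² − (Σx)²/n = 280 − 252 = 28
Sxy = Σxy − (Σx)(Σy)/n = 1089.6 − 1303.2 = -213.6
Syy = Σy² − (Σy)²/n = 8498.32 − 6739.405714 = 1758.914286
R² = Sxy²/(Sxx·Syy) = (-213.6)²/(28·1758.914286) = 0.926403

0.9264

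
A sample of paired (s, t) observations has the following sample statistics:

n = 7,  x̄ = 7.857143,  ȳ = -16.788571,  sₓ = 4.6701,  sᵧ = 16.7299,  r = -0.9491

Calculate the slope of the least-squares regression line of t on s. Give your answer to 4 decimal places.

b = r · sᵧ/sₓ = -0.9491 · 16.7299/4.6701 = -3.400002

-3.4000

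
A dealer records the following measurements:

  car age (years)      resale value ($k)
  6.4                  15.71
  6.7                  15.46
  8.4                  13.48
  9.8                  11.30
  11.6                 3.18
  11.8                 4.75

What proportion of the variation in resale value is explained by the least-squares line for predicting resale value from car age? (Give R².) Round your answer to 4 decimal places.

n = 6, Σx = 54.7, Σy = 63.88, Σxy = 521.036, Σx² = 526.25, Σy² = 827.891
Sxx = Σx² − (Σx)²/n = 526.25 − 498.681667 = 27.568333
Sxy = Σxy − (Σx)(Σy)/n = 521.036 − 582.372667 = -61.336667
Syy = Σy² − (Σy)²/n = 827.891 − 680.109067 = 147.781933
R² = Sxy²/(Sxx·Syy) = (-61.336667)²/(27.568333·147.781933) = 0.923440

0.9234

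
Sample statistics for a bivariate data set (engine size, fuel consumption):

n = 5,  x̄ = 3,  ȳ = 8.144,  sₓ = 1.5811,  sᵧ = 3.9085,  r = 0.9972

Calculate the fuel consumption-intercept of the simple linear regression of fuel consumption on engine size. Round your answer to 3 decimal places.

0.749

b = r · sᵧ/sₓ = 0.9972 · 3.9085/1.5811 = 2.465092
a = ȳ − b·x̄ = 8.144 − 2.465092·3 = 0.748725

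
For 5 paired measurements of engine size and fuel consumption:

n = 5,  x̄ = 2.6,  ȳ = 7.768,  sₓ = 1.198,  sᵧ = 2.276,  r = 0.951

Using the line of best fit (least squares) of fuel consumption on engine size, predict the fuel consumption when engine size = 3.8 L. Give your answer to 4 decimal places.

9.9361

b = r · sᵧ/sₓ = 0.951 · 2.276/1.198 = 1.806741
a = ȳ − b·x̄ = 7.768 − 1.806741·2.6 = 3.070473
ŷ(3.8) = a + b·3.8 = 3.070473 + 1.806741·3.8 = 9.936089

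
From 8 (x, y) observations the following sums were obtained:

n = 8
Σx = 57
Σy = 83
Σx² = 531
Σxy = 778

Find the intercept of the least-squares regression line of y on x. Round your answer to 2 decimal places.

-0.27

Sxx = Σx² − (Σx)²/n = 531 − 406.125 = 124.875
Sxy = Σxy − (Σx)(Σy)/n = 778 − 591.375 = 186.625
b = Sxy/Sxx = 186.625/124.875 = 1.494494
a = ȳ − b·x̄ = 10.375 − 1.494494·7.125 = -0.273273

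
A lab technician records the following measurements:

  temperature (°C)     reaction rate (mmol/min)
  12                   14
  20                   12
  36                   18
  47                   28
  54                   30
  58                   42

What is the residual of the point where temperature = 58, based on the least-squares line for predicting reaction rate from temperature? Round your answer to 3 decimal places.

n = 6, Σx = 227, Σy = 144, Σxy = 6428, Σx² = 10329
Sxx = Σx² − (Σx)²/n = 10329 − 8588.166667 = 1740.833333
Sxy = Σxy − (Σx)(Σy)/n = 6428 − 5448 = 980
b = Sxy/Sxx = 980/1740.833333 = 0.562949
a = ȳ − b·x̄ = 24 − 0.562949·37.833333 = 2.701771
ŷ(58) = 2.701771 + 0.562949·58 = 35.352800
residual = y − ŷ = 42 − 35.352800 = 6.647200

6.647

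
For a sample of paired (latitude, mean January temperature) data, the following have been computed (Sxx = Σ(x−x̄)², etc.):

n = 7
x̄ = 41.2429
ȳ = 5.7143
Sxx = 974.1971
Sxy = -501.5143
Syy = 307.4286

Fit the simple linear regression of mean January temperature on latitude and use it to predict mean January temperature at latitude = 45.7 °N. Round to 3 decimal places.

3.420

b = Sxy/Sxx = -501.5143/974.1971 = -0.514798
a = ȳ − b·x̄ = 5.7143 − (-0.514798)·41.2429 = 26.946045
ŷ(45.7) = a + b·45.7 = 26.946045 + (-0.514798)·45.7 = 3.419796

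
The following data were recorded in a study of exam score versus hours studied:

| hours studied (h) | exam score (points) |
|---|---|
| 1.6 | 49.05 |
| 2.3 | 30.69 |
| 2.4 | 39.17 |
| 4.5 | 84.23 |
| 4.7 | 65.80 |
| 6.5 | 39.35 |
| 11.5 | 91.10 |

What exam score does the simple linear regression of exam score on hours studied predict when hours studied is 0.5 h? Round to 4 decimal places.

n = 7, Σx = 33.5, Σy = 399.39, Σxy = 2234.795, Σx² = 230.45
Sxx = Σx² − (Σx)²/n = 230.45 − 160.321429 = 70.128571
Sxy = Σxy − (Σx)(Σy)/n = 2234.795 − 1911.366429 = 323.428571
b = Sxy/Sxx = 323.428571/70.128571 = 4.611937
a = ȳ − b·x̄ = 57.055714 − 4.611937·4.785714 = 34.984300
ŷ(0.5) = a + b·0.5 = 34.984300 + 4.611937·0.5 = 37.290269

37.2903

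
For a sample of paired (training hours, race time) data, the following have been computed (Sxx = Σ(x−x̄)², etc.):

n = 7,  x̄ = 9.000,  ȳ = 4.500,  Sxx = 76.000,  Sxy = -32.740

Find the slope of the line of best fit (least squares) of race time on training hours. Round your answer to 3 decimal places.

b = Sxy/Sxx = -32.74/76 = -0.430789

-0.431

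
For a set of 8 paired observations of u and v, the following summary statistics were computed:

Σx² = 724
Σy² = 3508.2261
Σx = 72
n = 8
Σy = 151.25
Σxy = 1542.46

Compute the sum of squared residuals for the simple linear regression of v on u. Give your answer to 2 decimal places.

216.59

Sxx = Σx² − (Σx)²/n = 724 − 648 = 76
Sxy = Σxy − (Σx)(Σy)/n = 1542.46 − 1361.25 = 181.21
Syy = Σy² − (Σy)²/n = 3508.2261 − 2859.570312 = 648.655787
b = Sxy/Sxx = 181.21/76 = 2.384342
SSE = Syy − b·Sxy = 648.655787 − 2.384342·181.21 = 216.589155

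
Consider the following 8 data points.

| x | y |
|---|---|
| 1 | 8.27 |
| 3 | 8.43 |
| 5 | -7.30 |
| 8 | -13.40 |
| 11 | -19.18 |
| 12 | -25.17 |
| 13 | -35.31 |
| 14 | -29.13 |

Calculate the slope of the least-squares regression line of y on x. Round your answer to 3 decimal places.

n = 8, Σx = 67, Σy = -112.79, Σxy = -1490.01, Σx² = 729
Sxx = Σx² − (Σx)²/n = 729 − 561.125 = 167.875
Sxy = Σxy − (Σx)(Σy)/n = -1490.01 − (-944.61625) = -545.39375
b = Sxy/Sxx = -545.39375/167.875 = -3.248809

-3.249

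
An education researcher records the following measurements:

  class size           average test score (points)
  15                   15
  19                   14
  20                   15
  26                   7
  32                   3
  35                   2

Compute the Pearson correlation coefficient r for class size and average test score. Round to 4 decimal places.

-0.9729

n = 6, Σx = 147, Σy = 56, Σxy = 1139, Σx² = 3911, Σy² = 708
Sxx = Σx² − (Σx)²/n = 3911 − 3601.5 = 309.5
Sxy = Σxy − (Σx)(Σy)/n = 1139 − 1372 = -233
Syy = Σy² − (Σy)²/n = 708 − 522.666667 = 185.333333
r = Sxy/√(Sxx·Syy) = -233/√(57360.666667) = -233/239.500870 = -0.972857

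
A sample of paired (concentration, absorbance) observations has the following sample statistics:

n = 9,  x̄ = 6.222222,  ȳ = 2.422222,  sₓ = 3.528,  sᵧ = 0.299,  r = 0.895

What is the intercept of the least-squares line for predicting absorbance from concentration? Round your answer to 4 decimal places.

1.9503

b = r · sᵧ/sₓ = 0.895 · 0.299/3.528 = 0.075852
a = ȳ − b·x̄ = 2.422222 − 0.075852·6.222222 = 1.950256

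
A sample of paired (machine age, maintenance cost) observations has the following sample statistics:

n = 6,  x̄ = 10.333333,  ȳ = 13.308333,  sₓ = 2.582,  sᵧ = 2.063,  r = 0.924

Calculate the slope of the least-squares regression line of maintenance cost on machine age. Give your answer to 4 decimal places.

b = r · sᵧ/sₓ = 0.924 · 2.063/2.582 = 0.738270

0.7383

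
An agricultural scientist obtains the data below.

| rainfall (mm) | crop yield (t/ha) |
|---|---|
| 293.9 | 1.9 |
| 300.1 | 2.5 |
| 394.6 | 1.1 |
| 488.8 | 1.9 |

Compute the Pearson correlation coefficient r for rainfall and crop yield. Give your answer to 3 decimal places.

n = 4, Σx = 1477.4, Σy = 7.4, Σxy = 2671.44, Σx² = 571071.82, Σy² = 14.68
Sxx = Σx² − (Σx)²/n = 571071.82 − 545677.69 = 25394.13
Sxy = Σxy − (Σx)(Σy)/n = 2671.44 − 2733.19 = -61.75
Syy = Σy² − (Σy)²/n = 14.68 − 13.69 = 0.99
r = Sxy/√(Sxx·Syy) = -61.75/√(25140.1887) = -61.75/158.556579 = -0.389451

-0.389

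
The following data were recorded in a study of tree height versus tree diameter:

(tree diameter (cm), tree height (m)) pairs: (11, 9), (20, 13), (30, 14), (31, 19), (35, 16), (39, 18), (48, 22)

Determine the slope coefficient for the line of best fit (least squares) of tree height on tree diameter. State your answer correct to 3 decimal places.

n = 7, Σx = 214, Σy = 111, Σxy = 3686, Σx² = 7432
Sxx = Σx² − (Σx)²/n = 7432 − 6542.285714 = 889.714286
Sxy = Σxy − (Σx)(Σy)/n = 3686 − 3393.428571 = 292.571429
b = Sxy/Sxx = 292.571429/889.714286 = 0.328838

0.329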